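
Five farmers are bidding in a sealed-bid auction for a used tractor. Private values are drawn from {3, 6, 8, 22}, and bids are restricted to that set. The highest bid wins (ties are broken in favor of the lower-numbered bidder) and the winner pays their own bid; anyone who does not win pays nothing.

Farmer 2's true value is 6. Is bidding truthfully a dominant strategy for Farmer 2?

Yes

Check each profile of the others' bids and compare truth against every alternative bid.
Others bid (3, 3, 3, 3): truth gives 0, best alternative gives 0.
Others bid (3, 3, 3, 6): truth gives 0, best alternative gives 0.
Others bid (3, 3, 3, 8): truth gives 0, best alternative gives 0.
Others bid (3, 3, 3, 22): truth gives 0, best alternative gives 0.
Others bid (3, 3, 6, 3): truth gives 0, best alternative gives 0.
Others bid (3, 3, 6, 6): truth gives 0, best alternative gives 0.
(Remaining 250 profiles checked similarly; truth is weakly best in each.)
In every case the truthful bid is at least as good as any alternative, so it is a dominant strategy.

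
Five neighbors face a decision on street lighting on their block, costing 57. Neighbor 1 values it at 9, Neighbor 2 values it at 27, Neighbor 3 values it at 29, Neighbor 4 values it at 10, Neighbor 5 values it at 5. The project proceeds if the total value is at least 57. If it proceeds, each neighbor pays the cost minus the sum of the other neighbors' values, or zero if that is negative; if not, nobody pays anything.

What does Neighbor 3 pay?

6

Total value 80 ≥ cost 57, so the project is built.
The other neighbors' values sum to 51.
Cost minus that sum is 57 - 51 = 6.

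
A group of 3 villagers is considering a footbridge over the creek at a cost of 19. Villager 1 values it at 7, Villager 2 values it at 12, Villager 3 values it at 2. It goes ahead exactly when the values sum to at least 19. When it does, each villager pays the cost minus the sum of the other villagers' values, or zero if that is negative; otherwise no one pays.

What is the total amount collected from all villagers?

Total value 21 ≥ cost 19, so it is built.
Villager 1: others sum to 14; max(0, 19 - 14) = 5.
Villager 2: others sum to 9; max(0, 19 - 9) = 10.
Villager 3: others sum to 19; max(0, 19 - 19) = 0.
Total collected = 5 + 10 + 0 = 15.

15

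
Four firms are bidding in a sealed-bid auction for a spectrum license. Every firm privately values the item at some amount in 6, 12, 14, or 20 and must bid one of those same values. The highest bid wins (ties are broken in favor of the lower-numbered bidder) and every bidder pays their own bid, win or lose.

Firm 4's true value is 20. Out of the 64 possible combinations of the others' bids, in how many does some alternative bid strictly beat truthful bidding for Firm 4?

Others bid (6, 6, 6): truth gives 0; bid 12 gives 8 > 0. Violating.
Others bid (6, 6, 12): truth gives 0; bid 14 gives 6 > 0. Violating.
Others bid (6, 6, 20): truth gives -20; bid 6 gives -6 > -20. Violating.
Others bid (6, 12, 6): truth gives 0; bid 14 gives 6 > 0. Violating.
Others bid (6, 6, 14): truth gives 0; no alternative beats it.
Others bid (6, 12, 14): truth gives 0; no alternative beats it.
(Checking all 64 profiles: 45 have a profitable deviation, 19 do not.)

45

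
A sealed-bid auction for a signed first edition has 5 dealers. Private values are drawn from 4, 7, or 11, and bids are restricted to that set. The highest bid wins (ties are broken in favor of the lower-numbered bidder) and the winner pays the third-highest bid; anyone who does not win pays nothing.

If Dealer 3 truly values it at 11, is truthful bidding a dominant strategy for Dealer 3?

Check each profile of the others' bids and compare truth against every alternative bid.
Others bid (4, 4, 4, 11): truth gives 7, best alternative gives 0.
Others bid (4, 4, 11, 4): truth gives 7, best alternative gives 0.
Others bid (4, 7, 4, 4): truth gives 7, best alternative gives 0.
Others bid (7, 4, 4, 4): truth gives 7, best alternative gives 0.
Others bid (4, 4, 7, 11): truth gives 4, best alternative gives 0.
Others bid (4, 4, 11, 7): truth gives 4, best alternative gives 0.
(Remaining 75 profiles checked similarly; truth is weakly best in each.)
In every case the truthful bid is at least as good as any alternative, so it is a dominant strategy.

Yes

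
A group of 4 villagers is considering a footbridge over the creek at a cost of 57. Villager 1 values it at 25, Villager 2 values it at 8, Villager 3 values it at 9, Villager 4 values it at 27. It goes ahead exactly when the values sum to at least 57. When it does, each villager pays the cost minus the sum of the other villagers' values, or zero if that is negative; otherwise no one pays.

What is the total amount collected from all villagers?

28

Total value 69 ≥ cost 57, so it is built.
Villager 1: others sum to 44; max(0, 57 - 44) = 13.
Villager 2: others sum to 61; max(0, 57 - 61) = 0.
Villager 3: others sum to 60; max(0, 57 - 60) = 0.
Villager 4: others sum to 42; max(0, 57 - 42) = 15.
Total collected = 13 + 0 + 0 + 15 = 28.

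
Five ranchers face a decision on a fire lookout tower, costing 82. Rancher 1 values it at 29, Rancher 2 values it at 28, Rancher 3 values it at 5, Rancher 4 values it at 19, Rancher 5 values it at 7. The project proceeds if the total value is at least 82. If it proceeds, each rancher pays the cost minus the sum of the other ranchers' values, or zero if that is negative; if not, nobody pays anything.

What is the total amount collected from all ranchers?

59

Total value 88 ≥ cost 82, so it is built.
Rancher 1: others sum to 59; max(0, 82 - 59) = 23.
Rancher 2: others sum to 60; max(0, 82 - 60) = 22.
Rancher 3: others sum to 83; max(0, 82 - 83) = 0.
Rancher 4: others sum to 69; max(0, 82 - 69) = 13.
Rancher 5: others sum to 81; max(0, 82 - 81) = 1.
Total collected = 23 + 22 + 0 + 13 + 1 = 59.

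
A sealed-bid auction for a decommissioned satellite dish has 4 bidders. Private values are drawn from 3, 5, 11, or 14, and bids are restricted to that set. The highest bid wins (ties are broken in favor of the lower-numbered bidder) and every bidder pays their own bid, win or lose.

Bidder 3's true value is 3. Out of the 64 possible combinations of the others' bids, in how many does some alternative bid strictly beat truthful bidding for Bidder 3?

2

Others bid (3, 3, 3): truth gives -3; bid 5 gives -2 > -3. Violating.
Others bid (3, 3, 5): truth gives -3; bid 5 gives -2 > -3. Violating.
Others bid (3, 3, 11): truth gives -3; no alternative beats it.
Others bid (3, 3, 14): truth gives -3; no alternative beats it.
(Checking all 64 profiles: 2 have a profitable deviation, 62 do not.)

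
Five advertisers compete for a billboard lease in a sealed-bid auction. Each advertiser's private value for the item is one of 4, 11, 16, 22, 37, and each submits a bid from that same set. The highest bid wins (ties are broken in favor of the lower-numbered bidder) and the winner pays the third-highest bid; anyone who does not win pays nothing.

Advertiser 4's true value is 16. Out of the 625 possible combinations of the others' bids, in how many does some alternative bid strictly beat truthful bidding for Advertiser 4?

64

Others bid (4, 4, 4, 22): truth gives 0; bid 22 gives 12 > 0. Violating.
Others bid (4, 4, 4, 37): truth gives 0; bid 37 gives 12 > 0. Violating.
Others bid (4, 4, 11, 22): truth gives 0; bid 22 gives 5 > 0. Violating.
Others bid (4, 4, 11, 37): truth gives 0; bid 37 gives 5 > 0. Violating.
Others bid (4, 4, 4, 4): truth gives 12; no alternative beats it.
Others bid (4, 4, 4, 11): truth gives 12; no alternative beats it.
(Checking all 625 profiles: 64 have a profitable deviation, 561 do not.)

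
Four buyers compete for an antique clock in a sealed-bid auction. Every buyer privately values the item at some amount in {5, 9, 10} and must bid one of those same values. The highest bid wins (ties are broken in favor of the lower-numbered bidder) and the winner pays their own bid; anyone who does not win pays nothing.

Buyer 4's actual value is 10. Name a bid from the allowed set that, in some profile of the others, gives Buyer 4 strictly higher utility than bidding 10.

9

Suppose Buyer 1 bids 5, Buyer 2 bids 5 and Buyer 3 bids 5.
Bid 10: wins, pays 10, utility 10 - 10 = 0.
Bid 9: wins, pays 9, utility 10 - 9 = 1.
So bidding 9 beats truth here (1 > 0).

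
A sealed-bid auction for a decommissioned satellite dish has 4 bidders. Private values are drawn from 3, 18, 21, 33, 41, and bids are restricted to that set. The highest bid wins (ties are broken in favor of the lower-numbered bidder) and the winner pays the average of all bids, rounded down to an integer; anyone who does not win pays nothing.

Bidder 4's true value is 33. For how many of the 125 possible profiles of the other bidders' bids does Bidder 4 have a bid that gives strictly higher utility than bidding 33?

44

Others bid (3, 3, 3): truth gives 23; bid 18 gives 27 > 23. Violating.
Others bid (3, 3, 18): truth gives 19; bid 21 gives 22 > 19. Violating.
Others bid (3, 3, 33): truth gives 0; bid 41 gives 13 > 0. Violating.
Others bid (3, 18, 3): truth gives 19; bid 21 gives 22 > 19. Violating.
Others bid (3, 3, 21): truth gives 18; no alternative beats it.
Others bid (3, 3, 41): truth gives 0; no alternative beats it.
(Checking all 125 profiles: 44 have a profitable deviation, 81 do not.)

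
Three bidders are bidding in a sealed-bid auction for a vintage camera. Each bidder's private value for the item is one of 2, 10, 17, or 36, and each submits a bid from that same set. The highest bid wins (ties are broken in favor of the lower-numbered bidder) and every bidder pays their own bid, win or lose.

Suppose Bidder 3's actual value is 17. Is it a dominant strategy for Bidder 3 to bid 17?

No

Consider the case where Bidder 1 bids 2 and Bidder 2 bids 2.
Truthful bid 17: wins, pays 17, utility 17 - 17 = 0.
Bid 10 instead: wins, pays 10, utility 17 - 10 = 7.
Since 7 > 0, bidding 10 is strictly better here, so truthful bidding is not dominant.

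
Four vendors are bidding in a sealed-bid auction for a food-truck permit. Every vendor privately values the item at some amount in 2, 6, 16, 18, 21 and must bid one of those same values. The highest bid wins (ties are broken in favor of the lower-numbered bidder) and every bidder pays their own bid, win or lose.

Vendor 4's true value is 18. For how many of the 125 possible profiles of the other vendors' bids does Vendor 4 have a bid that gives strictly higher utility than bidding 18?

106

Others bid (2, 2, 2): truth gives 0; bid 6 gives 12 > 0. Violating.
Others bid (2, 2, 6): truth gives 0; bid 16 gives 2 > 0. Violating.
Others bid (2, 2, 18): truth gives -18; bid 2 gives -2 > -18. Violating.
Others bid (2, 2, 21): truth gives -18; bid 2 gives -2 > -18. Violating.
Others bid (2, 2, 16): truth gives 0; no alternative beats it.
Others bid (2, 6, 16): truth gives 0; no alternative beats it.
(Checking all 125 profiles: 106 have a profitable deviation, 19 do not.)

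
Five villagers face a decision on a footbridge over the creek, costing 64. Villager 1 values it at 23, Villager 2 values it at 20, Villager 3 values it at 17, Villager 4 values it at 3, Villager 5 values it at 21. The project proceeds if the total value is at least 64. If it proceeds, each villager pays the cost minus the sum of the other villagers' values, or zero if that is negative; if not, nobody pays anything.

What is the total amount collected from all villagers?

4

Total value 84 ≥ cost 64, so it is built.
Villager 1: others sum to 61; max(0, 64 - 61) = 3.
Villager 2: others sum to 64; max(0, 64 - 64) = 0.
Villager 3: others sum to 67; max(0, 64 - 67) = 0.
Villager 4: others sum to 81; max(0, 64 - 81) = 0.
Villager 5: others sum to 63; max(0, 64 - 63) = 1.
Total collected = 3 + 0 + 0 + 0 + 1 = 4.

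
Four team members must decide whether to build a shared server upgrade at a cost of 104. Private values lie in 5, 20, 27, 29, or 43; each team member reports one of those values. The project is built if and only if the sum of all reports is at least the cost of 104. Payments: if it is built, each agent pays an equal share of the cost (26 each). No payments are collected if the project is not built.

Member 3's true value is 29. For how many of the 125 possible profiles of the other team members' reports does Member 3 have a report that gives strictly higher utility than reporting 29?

24

Others report (5, 20, 43): truth gives 0; report 43 gives 3 > 0. Violating.
Others report (5, 27, 29): truth gives 0; report 43 gives 3 > 0. Violating.
Others report (5, 29, 27): truth gives 0; report 43 gives 3 > 0. Violating.
Others report (5, 29, 29): truth gives 0; report 43 gives 3 > 0. Violating.
Others report (5, 5, 5): truth gives 0; no alternative beats it.
Others report (5, 5, 20): truth gives 0; no alternative beats it.
(Checking all 125 profiles: 24 have a profitable deviation, 101 do not.)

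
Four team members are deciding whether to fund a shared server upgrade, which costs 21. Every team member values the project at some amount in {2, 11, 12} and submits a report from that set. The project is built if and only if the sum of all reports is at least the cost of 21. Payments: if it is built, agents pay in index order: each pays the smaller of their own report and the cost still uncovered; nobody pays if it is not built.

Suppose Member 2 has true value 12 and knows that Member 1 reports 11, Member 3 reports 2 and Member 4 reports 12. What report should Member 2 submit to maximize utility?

Report 2: project built, pays 2, utility 12 - 2 = 10.
Report 11: project built, pays 10, utility 12 - 10 = 2.
Report 12: project built, pays 10, utility 12 - 10 = 2.
The best choice is 2 with utility 10.

2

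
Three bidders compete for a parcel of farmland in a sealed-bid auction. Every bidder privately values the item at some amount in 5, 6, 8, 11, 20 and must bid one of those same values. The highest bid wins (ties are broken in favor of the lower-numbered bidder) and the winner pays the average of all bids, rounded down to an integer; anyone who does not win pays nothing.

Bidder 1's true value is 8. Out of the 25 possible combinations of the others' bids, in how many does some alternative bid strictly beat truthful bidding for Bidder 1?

Others bid (5, 5): truth gives 2; bid 5 gives 3 > 2. Violating.
Others bid (5, 6): truth gives 2; bid 6 gives 3 > 2. Violating.
Others bid (6, 5): truth gives 2; bid 6 gives 3 > 2. Violating.
Others bid (5, 8): truth gives 1; no alternative beats it.
Others bid (5, 11): truth gives 0; no alternative beats it.
(Checking all 25 profiles: 3 have a profitable deviation, 22 do not.)

3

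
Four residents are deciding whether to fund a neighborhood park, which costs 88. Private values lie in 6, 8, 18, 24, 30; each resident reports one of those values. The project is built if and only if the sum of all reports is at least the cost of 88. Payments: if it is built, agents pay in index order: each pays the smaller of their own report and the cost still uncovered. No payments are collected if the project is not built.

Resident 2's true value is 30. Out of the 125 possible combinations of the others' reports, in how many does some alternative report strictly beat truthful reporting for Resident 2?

29

Others report (6, 30, 30): truth gives 0; report 24 gives 6 > 0. Violating.
Others report (8, 30, 30): truth gives 0; report 24 gives 6 > 0. Violating.
Others report (18, 18, 30): truth gives 0; report 24 gives 6 > 0. Violating.
Others report (18, 24, 24): truth gives 0; report 24 gives 6 > 0. Violating.
Others report (6, 6, 6): truth gives 0; no alternative beats it.
Others report (6, 6, 8): truth gives 0; no alternative beats it.
(Checking all 125 profiles: 29 have a profitable deviation, 96 do not.)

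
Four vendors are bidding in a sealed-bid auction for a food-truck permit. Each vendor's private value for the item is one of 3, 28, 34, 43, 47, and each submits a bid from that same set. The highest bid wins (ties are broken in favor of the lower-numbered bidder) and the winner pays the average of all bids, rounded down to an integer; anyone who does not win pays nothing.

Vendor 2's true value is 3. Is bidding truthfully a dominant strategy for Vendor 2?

Yes

Check each profile of the others' bids and compare truth against every alternative bid.
Others bid (3, 28, 28): truth gives 0, best alternative gives -18.
Others bid (3, 3, 28): truth gives 0, best alternative gives -12.
Others bid (3, 28, 3): truth gives 0, best alternative gives -12.
Others bid (3, 3, 3): truth gives 0, best alternative gives -6.
Others bid (3, 3, 34): truth gives 0, best alternative gives 0.
Others bid (3, 3, 43): truth gives 0, best alternative gives 0.
(Remaining 119 profiles checked similarly; truth is weakly best in each.)
In every case the truthful bid is at least as good as any alternative, so it is a dominant strategy.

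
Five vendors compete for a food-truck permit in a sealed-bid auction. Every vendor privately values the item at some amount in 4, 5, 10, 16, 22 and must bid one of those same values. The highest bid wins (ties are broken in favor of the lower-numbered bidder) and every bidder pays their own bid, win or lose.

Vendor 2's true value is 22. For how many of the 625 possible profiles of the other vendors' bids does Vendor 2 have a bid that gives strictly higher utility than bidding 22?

317

Others bid (4, 4, 4, 4): truth gives 0; bid 5 gives 17 > 0. Violating.
Others bid (4, 4, 4, 5): truth gives 0; bid 5 gives 17 > 0. Violating.
Others bid (4, 4, 4, 10): truth gives 0; bid 10 gives 12 > 0. Violating.
Others bid (4, 4, 4, 16): truth gives 0; bid 16 gives 6 > 0. Violating.
Others bid (4, 4, 4, 22): truth gives 0; no alternative beats it.
Others bid (4, 4, 5, 22): truth gives 0; no alternative beats it.
(Checking all 625 profiles: 317 have a profitable deviation, 308 do not.)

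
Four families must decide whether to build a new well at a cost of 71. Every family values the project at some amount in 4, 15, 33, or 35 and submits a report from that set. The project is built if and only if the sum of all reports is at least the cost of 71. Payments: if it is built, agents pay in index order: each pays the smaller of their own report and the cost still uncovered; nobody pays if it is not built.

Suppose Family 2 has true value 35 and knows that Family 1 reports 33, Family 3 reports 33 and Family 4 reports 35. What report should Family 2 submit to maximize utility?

4

Report 4: project built, pays 4, utility 35 - 4 = 31.
Report 15: project built, pays 15, utility 35 - 15 = 20.
Report 33: project built, pays 33, utility 35 - 33 = 2.
Report 35: project built, pays 35, utility 35 - 35 = 0.
The best choice is 4 with utility 31.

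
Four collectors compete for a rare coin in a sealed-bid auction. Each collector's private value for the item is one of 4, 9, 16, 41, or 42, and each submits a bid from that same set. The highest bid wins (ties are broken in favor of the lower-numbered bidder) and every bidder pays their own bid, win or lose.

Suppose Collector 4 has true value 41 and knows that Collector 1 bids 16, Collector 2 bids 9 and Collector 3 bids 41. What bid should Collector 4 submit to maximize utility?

42

Bid 4: loses but pays 4, utility -4.
Bid 9: loses but pays 9, utility -9.
Bid 16: loses but pays 16, utility -16.
Bid 41: loses but pays 41, utility -41.
Bid 42: wins, pays 42, utility 41 - 42 = -1.
The best choice is 42 with utility -1.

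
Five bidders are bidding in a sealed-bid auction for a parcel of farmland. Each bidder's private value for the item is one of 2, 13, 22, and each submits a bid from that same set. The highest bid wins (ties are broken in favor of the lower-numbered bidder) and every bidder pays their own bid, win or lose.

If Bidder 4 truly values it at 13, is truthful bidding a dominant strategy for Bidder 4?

No

Consider the case where Bidder 1 bids 2, Bidder 2 bids 2, Bidder 3 bids 2 and Bidder 5 bids 22.
Truthful bid 13: loses but pays 13, utility -13.
Bid 2 instead: loses but pays 2, utility -2.
Since -2 > -13, bidding 2 is strictly better here, so truthful bidding is not dominant.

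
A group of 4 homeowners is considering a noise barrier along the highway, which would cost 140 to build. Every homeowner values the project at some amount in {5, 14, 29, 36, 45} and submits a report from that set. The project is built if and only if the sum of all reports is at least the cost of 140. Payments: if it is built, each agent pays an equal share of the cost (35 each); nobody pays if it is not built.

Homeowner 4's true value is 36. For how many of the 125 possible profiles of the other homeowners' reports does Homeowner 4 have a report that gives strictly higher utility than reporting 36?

Others report (5, 45, 45): truth gives 0; report 45 gives 1 > 0. Violating.
Others report (14, 36, 45): truth gives 0; report 45 gives 1 > 0. Violating.
Others report (14, 45, 36): truth gives 0; report 45 gives 1 > 0. Violating.
Others report (29, 29, 45): truth gives 0; report 45 gives 1 > 0. Violating.
Others report (5, 5, 5): truth gives 0; no alternative beats it.
Others report (5, 5, 14): truth gives 0; no alternative beats it.
(Checking all 125 profiles: 15 have a profitable deviation, 110 do not.)

15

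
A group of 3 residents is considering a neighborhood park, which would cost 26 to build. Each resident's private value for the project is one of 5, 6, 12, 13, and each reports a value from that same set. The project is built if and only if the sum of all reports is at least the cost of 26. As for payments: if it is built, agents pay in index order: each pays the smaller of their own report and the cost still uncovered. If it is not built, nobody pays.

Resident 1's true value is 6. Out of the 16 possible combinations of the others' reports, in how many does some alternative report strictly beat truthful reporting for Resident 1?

4

Others report (12, 12): truth gives 0; report 5 gives 1 > 0. Violating.
Others report (12, 13): truth gives 0; report 5 gives 1 > 0. Violating.
Others report (13, 12): truth gives 0; report 5 gives 1 > 0. Violating.
Others report (13, 13): truth gives 0; report 5 gives 1 > 0. Violating.
Others report (5, 5): truth gives 0; no alternative beats it.
Others report (5, 6): truth gives 0; no alternative beats it.
(Checking all 16 profiles: 4 have a profitable deviation, 12 do not.)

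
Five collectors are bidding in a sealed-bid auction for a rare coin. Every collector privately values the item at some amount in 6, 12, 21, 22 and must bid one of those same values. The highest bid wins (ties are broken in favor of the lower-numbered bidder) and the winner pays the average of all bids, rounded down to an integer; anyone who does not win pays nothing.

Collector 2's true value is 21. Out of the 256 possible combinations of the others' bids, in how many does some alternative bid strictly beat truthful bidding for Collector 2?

Others bid (6, 6, 6, 6): truth gives 12; bid 12 gives 14 > 12. Violating.
Others bid (6, 6, 6, 12): truth gives 11; bid 12 gives 13 > 11. Violating.
Others bid (6, 6, 6, 22): truth gives 0; bid 22 gives 9 > 0. Violating.
Others bid (6, 6, 12, 6): truth gives 11; bid 12 gives 13 > 11. Violating.
Others bid (6, 6, 6, 21): truth gives 9; no alternative beats it.
Others bid (6, 6, 12, 21): truth gives 8; no alternative beats it.
(Checking all 256 profiles: 138 have a profitable deviation, 118 do not.)

138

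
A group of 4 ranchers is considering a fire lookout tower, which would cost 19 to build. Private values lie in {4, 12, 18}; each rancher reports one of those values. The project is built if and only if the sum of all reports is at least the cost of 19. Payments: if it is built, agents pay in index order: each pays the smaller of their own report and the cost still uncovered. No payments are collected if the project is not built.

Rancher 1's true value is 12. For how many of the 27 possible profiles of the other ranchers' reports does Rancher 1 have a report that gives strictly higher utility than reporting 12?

Others report (4, 4, 12): truth gives 0; report 4 gives 8 > 0. Violating.
Others report (4, 4, 18): truth gives 0; report 4 gives 8 > 0. Violating.
Others report (4, 12, 4): truth gives 0; report 4 gives 8 > 0. Violating.
Others report (4, 12, 12): truth gives 0; report 4 gives 8 > 0. Violating.
Others report (4, 4, 4): truth gives 0; no alternative beats it.
(Checking all 27 profiles: 26 have a profitable deviation, 1 does not.)

26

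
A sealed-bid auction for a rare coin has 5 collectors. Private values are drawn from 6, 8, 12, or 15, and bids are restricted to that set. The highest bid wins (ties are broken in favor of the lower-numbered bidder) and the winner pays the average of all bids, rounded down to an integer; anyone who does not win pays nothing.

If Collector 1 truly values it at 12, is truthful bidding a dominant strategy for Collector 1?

No

Consider the case where Collector 2 bids 6, Collector 3 bids 6, Collector 4 bids 6 and Collector 5 bids 6.
Truthful bid 12: wins, pays 7, utility 12 - 7 = 5.
Bid 6 instead: wins, pays 6, utility 12 - 6 = 6.
Since 6 > 5, bidding 6 is strictly better here, so truthful bidding is not dominant.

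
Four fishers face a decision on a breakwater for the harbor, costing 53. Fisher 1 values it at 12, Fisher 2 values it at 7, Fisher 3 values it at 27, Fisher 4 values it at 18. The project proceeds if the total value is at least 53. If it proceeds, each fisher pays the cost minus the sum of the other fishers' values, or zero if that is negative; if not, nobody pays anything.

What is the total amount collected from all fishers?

Total value 64 ≥ cost 53, so it is built.
Fisher 1: others sum to 52; max(0, 53 - 52) = 1.
Fisher 2: others sum to 57; max(0, 53 - 57) = 0.
Fisher 3: others sum to 37; max(0, 53 - 37) = 16.
Fisher 4: others sum to 46; max(0, 53 - 46) = 7.
Total collected = 1 + 0 + 16 + 7 = 24.

24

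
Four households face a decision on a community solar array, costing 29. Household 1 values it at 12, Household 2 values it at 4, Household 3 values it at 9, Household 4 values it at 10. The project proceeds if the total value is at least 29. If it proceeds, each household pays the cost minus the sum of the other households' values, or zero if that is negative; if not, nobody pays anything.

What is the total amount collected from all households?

Total value 35 ≥ cost 29, so it is built.
Household 1: others sum to 23; max(0, 29 - 23) = 6.
Household 2: others sum to 31; max(0, 29 - 31) = 0.
Household 3: others sum to 26; max(0, 29 - 26) = 3.
Household 4: others sum to 25; max(0, 29 - 25) = 4.
Total collected = 6 + 0 + 3 + 4 = 13.

13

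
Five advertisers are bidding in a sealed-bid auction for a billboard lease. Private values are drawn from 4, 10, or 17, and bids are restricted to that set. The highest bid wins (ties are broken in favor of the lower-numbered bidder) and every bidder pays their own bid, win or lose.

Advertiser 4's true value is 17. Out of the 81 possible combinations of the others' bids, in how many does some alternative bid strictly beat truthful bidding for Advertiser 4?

59

Others bid (4, 4, 4, 4): truth gives 0; bid 10 gives 7 > 0. Violating.
Others bid (4, 4, 4, 10): truth gives 0; bid 10 gives 7 > 0. Violating.
Others bid (4, 4, 17, 4): truth gives -17; bid 4 gives -4 > -17. Violating.
Others bid (4, 4, 17, 10): truth gives -17; bid 4 gives -4 > -17. Violating.
Others bid (4, 4, 4, 17): truth gives 0; no alternative beats it.
Others bid (4, 4, 10, 4): truth gives 0; no alternative beats it.
(Checking all 81 profiles: 59 have a profitable deviation, 22 do not.)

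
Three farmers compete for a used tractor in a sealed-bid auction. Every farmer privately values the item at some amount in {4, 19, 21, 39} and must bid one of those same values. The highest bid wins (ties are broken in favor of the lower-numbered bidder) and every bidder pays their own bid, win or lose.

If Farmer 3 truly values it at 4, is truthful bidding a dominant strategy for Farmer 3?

Yes

Check each profile of the others' bids and compare truth against every alternative bid.
Others bid (4, 21): truth gives -4, best alternative gives -19.
Others bid (4, 39): truth gives -4, best alternative gives -19.
Others bid (19, 21): truth gives -4, best alternative gives -19.
Others bid (19, 39): truth gives -4, best alternative gives -19.
Others bid (21, 4): truth gives -4, best alternative gives -19.
Others bid (21, 19): truth gives -4, best alternative gives -19.
(Remaining 10 profiles checked similarly; truth is weakly best in each.)
In every case the truthful bid is at least as good as any alternative, so it is a dominant strategy.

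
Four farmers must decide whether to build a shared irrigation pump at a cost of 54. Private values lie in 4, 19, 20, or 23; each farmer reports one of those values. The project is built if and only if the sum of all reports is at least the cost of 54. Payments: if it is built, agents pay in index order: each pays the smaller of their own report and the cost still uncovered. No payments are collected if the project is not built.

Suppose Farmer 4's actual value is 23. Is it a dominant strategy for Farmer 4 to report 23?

Yes

Check each profile of the others' reports and compare truth against every alternative report.
Others report (19, 19, 19): truth gives 23, best alternative gives 23.
Others report (19, 19, 20): truth gives 23, best alternative gives 23.
Others report (19, 19, 23): truth gives 23, best alternative gives 23.
Others report (19, 20, 19): truth gives 23, best alternative gives 23.
Others report (19, 20, 20): truth gives 23, best alternative gives 23.
Others report (19, 20, 23): truth gives 23, best alternative gives 23.
(Remaining 58 profiles checked similarly; truth is weakly best in each.)
In every case the truthful report is at least as good as any alternative, so it is a dominant strategy.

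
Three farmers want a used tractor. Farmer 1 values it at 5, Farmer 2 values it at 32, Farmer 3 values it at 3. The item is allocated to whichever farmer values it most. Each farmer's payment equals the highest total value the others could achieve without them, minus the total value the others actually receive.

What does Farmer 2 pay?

5

Farmer 2 has the highest value and receives the item.
Without Farmer 2, the item would go to the next-highest value, 5, so the others could achieve 5.
With Farmer 2 present and winning, the others receive nothing, so their total is 0.
Payment = 5 - 0 = 5.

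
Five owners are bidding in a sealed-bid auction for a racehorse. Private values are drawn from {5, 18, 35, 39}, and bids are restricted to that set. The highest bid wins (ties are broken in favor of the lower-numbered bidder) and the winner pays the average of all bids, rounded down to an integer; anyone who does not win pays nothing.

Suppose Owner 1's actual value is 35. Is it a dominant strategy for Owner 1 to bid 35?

No

Consider the case where Owner 2 bids 5, Owner 3 bids 5, Owner 4 bids 5 and Owner 5 bids 5.
Truthful bid 35: wins, pays 11, utility 35 - 11 = 24.
Bid 5 instead: wins, pays 5, utility 35 - 5 = 30.
Since 30 > 24, bidding 5 is strictly better here, so truthful bidding is not dominant.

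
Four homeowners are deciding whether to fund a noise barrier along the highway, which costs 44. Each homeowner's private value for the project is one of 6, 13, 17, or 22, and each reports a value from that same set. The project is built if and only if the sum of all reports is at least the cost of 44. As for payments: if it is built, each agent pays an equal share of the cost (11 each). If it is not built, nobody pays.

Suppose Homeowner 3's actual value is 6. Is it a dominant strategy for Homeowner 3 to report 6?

Yes

Check each profile of the others' reports and compare truth against every alternative report.
Others report (6, 6, 22): truth gives 0, best alternative gives -5.
Others report (6, 13, 13): truth gives 0, best alternative gives -5.
Others report (6, 13, 17): truth gives 0, best alternative gives -5.
Others report (6, 17, 13): truth gives 0, best alternative gives -5.
Others report (6, 22, 6): truth gives 0, best alternative gives -5.
Others report (13, 6, 13): truth gives 0, best alternative gives -5.
(Remaining 58 profiles checked similarly; truth is weakly best in each.)
In every case the truthful report is at least as good as any alternative, so it is a dominant strategy.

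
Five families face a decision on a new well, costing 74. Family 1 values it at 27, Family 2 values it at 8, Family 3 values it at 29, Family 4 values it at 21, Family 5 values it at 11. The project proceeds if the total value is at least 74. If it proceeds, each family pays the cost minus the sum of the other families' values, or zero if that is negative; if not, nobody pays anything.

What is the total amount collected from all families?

12

Total value 96 ≥ cost 74, so it is built.
Family 1: others sum to 69; max(0, 74 - 69) = 5.
Family 2: others sum to 88; max(0, 74 - 88) = 0.
Family 3: others sum to 67; max(0, 74 - 67) = 7.
Family 4: others sum to 75; max(0, 74 - 75) = 0.
Family 5: others sum to 85; max(0, 74 - 85) = 0.
Total collected = 5 + 0 + 7 + 0 + 0 = 12.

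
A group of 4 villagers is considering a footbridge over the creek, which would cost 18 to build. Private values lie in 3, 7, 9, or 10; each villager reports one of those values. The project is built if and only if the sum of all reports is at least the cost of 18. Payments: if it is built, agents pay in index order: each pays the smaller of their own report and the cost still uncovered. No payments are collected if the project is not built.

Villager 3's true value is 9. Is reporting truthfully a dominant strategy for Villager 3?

Consider the case where Villager 1 reports 3, Villager 2 reports 3 and Villager 4 reports 7.
Truthful report 9: project built, pays 9, utility 9 - 9 = 0.
Report 7 instead: project built, pays 7, utility 9 - 7 = 2.
Since 2 > 0, reporting 7 is strictly better here, so truthful reporting is not dominant.

No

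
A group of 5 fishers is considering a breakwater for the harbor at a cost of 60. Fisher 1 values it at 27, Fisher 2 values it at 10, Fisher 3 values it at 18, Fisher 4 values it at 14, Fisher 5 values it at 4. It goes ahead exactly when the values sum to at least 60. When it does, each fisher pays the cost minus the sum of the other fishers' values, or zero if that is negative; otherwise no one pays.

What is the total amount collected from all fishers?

Total value 73 ≥ cost 60, so it is built.
Fisher 1: others sum to 46; max(0, 60 - 46) = 14.
Fisher 2: others sum to 63; max(0, 60 - 63) = 0.
Fisher 3: others sum to 55; max(0, 60 - 55) = 5.
Fisher 4: others sum to 59; max(0, 60 - 59) = 1.
Fisher 5: others sum to 69; max(0, 60 - 69) = 0.
Total collected = 14 + 0 + 5 + 1 + 0 = 20.

20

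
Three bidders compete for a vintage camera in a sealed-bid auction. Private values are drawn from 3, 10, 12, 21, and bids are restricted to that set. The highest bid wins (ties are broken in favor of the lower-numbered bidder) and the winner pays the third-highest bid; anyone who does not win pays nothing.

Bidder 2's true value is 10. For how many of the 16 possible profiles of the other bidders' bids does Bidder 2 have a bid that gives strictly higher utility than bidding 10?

Others bid (3, 12): truth gives 0; bid 12 gives 7 > 0. Violating.
Others bid (3, 21): truth gives 0; bid 21 gives 7 > 0. Violating.
Others bid (10, 3): truth gives 0; bid 12 gives 7 > 0. Violating.
Others bid (12, 3): truth gives 0; bid 21 gives 7 > 0. Violating.
Others bid (3, 3): truth gives 7; no alternative beats it.
Others bid (3, 10): truth gives 7; no alternative beats it.
(Checking all 16 profiles: 4 have a profitable deviation, 12 do not.)

4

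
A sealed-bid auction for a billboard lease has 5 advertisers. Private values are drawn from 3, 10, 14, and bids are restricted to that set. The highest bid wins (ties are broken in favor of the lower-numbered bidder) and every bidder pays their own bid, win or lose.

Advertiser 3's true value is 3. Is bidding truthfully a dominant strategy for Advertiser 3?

Yes

Check each profile of the others' bids and compare truth against every alternative bid.
Others bid (3, 3, 3, 14): truth gives -3, best alternative gives -10.
Others bid (3, 3, 10, 14): truth gives -3, best alternative gives -10.
Others bid (3, 3, 14, 3): truth gives -3, best alternative gives -10.
Others bid (3, 3, 14, 10): truth gives -3, best alternative gives -10.
Others bid (3, 3, 14, 14): truth gives -3, best alternative gives -10.
Others bid (3, 10, 3, 3): truth gives -3, best alternative gives -10.
(Remaining 75 profiles checked similarly; truth is weakly best in each.)
In every case the truthful bid is at least as good as any alternative, so it is a dominant strategy.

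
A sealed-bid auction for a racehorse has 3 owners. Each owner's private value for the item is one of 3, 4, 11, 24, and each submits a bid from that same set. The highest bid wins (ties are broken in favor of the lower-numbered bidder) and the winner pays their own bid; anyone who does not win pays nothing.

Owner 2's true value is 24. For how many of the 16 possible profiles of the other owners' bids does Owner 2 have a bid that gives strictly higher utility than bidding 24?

Others bid (3, 3): truth gives 0; bid 4 gives 20 > 0. Violating.
Others bid (3, 4): truth gives 0; bid 4 gives 20 > 0. Violating.
Others bid (3, 11): truth gives 0; bid 11 gives 13 > 0. Violating.
Others bid (4, 3): truth gives 0; bid 11 gives 13 > 0. Violating.
Others bid (3, 24): truth gives 0; no alternative beats it.
Others bid (4, 24): truth gives 0; no alternative beats it.
(Checking all 16 profiles: 6 have a profitable deviation, 10 do not.)

6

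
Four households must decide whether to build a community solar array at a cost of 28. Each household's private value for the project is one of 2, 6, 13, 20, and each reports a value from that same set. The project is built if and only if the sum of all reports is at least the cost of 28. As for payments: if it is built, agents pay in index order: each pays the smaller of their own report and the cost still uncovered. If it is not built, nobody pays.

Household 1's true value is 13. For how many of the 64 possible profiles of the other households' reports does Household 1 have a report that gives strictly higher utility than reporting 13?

Others report (2, 2, 20): truth gives 0; report 6 gives 7 > 0. Violating.
Others report (2, 6, 20): truth gives 0; report 2 gives 11 > 0. Violating.
Others report (2, 13, 13): truth gives 0; report 2 gives 11 > 0. Violating.
Others report (2, 13, 20): truth gives 0; report 2 gives 11 > 0. Violating.
Others report (2, 2, 2): truth gives 0; no alternative beats it.
Others report (2, 2, 6): truth gives 0; no alternative beats it.
(Checking all 64 profiles: 47 have a profitable deviation, 17 do not.)

47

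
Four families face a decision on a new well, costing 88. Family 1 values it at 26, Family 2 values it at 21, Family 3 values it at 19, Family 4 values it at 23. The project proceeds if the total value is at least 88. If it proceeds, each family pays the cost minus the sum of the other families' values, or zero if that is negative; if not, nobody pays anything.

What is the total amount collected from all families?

Total value 89 ≥ cost 88, so it is built.
Family 1: others sum to 63; max(0, 88 - 63) = 25.
Family 2: others sum to 68; max(0, 88 - 68) = 20.
Family 3: others sum to 70; max(0, 88 - 70) = 18.
Family 4: others sum to 66; max(0, 88 - 66) = 22.
Total collected = 25 + 20 + 18 + 22 = 85.

85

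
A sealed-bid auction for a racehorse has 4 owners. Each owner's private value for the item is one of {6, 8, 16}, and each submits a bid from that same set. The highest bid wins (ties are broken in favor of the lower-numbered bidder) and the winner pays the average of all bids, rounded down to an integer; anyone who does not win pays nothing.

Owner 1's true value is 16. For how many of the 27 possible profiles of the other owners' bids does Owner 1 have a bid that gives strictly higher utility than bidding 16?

8

Others bid (6, 6, 6): truth gives 8; bid 6 gives 10 > 8. Violating.
Others bid (6, 6, 8): truth gives 7; bid 8 gives 9 > 7. Violating.
Others bid (6, 8, 6): truth gives 7; bid 8 gives 9 > 7. Violating.
Others bid (6, 8, 8): truth gives 7; bid 8 gives 9 > 7. Violating.
Others bid (6, 6, 16): truth gives 5; no alternative beats it.
Others bid (6, 8, 16): truth gives 5; no alternative beats it.
(Checking all 27 profiles: 8 have a profitable deviation, 19 do not.)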